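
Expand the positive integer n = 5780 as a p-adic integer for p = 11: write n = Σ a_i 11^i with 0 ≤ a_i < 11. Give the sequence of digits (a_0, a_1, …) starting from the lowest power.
(a_0, a_1, …) = (5, 8, 3, 4)

Repeated division by 11 gives the digits low-to-high: 5780 = 5 + 8·11^1 + 3·11^2 + 4·11^3. Digit sequence: (5, 8, 3, 4).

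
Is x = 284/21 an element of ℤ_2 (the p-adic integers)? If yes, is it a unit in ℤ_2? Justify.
x ∈ ℤ_2 but not a unit; v_2(x) = 2 > 0

ℤ_2 = {x ∈ ℚ_2 : v_2(x) ≥ 0} and ℤ_2^× = {x ∈ ℤ_2 : v_2(x) = 0}. Here v_2(284/21) = v_2(num) − v_2(den) = 2; compare against these criteria.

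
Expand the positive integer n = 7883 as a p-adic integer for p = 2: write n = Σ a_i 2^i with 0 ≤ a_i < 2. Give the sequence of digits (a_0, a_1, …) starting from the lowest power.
(a_0, a_1, …) = (1, 1, 0, 1, 0, 0, 1, 1, 0, 1, 1, 1, 1)

Repeated division by 2 gives the digits low-to-high: 7883 = 1 + 1·2^1 + 1·2^3 + 1·2^6 + 1·2^7 + 1·2^9 + 1·2^10 + 1·2^11 + 1·2^12. Digit sequence: (1, 1, 0, 1, 0, 0, 1, 1, 0, 1, 1, 1, 1).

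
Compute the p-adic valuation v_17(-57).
v_17(-57) = 0

v_17(n) is the largest exponent k such that 17^k divides n. Factor out: -57 = -17^0 · 57. (Sign doesn't affect v_p.) So v_17(-57) = 0.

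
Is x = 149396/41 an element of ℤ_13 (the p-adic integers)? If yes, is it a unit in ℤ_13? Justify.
x ∈ ℤ_13 but not a unit; v_13(x) = 3 > 0

ℤ_13 = {x ∈ ℚ_13 : v_13(x) ≥ 0} and ℤ_13^× = {x ∈ ℤ_13 : v_13(x) = 0}. Here v_13(149396/41) = v_13(num) − v_13(den) = 3; compare against these criteria.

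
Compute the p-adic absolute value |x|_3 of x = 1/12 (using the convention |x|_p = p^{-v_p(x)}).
|1/12|_3 = 3

Step 1 — compute v_3(x) by factoring powers of 3 out of the numerator and denominator: v_3(1/12) = -1. Step 2 — apply |x|_p = p^{-v_p(x)} = 3^{1} = 3.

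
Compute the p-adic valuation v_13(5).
v_13(5) = 0

v_13(n) is the largest exponent k such that 13^k divides n. Factor out: 5 = 13^0 · 5. (Sign doesn't affect v_p.) So v_13(5) = 0.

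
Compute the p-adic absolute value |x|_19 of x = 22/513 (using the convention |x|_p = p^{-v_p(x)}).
|22/513|_19 = 19

Step 1 — compute v_19(x) by factoring powers of 19 out of the numerator and denominator: v_19(22/513) = -1. Step 2 — apply |x|_p = p^{-v_p(x)} = 19^{1} = 19.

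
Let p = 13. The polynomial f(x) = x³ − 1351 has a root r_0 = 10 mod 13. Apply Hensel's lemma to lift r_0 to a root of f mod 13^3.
r_2 = 192 (mod 2197)

Hensel: r_{i+1} = r_i − f(r_i)/f′(r_i) mod 13^{i+2}, where f′(x) = 3x². Iterate:
  r_0 = 10 (mod 13)
  r_1 = 23 (mod 169)
  r_2 = 192 (mod 2197)
Final: r = 192 with f(r) ≡ 0 mod 13^3.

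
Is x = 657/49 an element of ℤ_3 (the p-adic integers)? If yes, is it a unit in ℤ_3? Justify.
x ∈ ℤ_3 but not a unit; v_3(x) = 2 > 0

ℤ_3 = {x ∈ ℚ_3 : v_3(x) ≥ 0} and ℤ_3^× = {x ∈ ℤ_3 : v_3(x) = 0}. Here v_3(657/49) = v_3(num) − v_3(den) = 2; compare against these criteria.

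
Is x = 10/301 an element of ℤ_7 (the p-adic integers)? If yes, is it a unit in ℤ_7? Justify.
x ∉ ℤ_7 (v_7(x) = -1 < 0)

ℤ_7 = {x ∈ ℚ_7 : v_7(x) ≥ 0} and ℤ_7^× = {x ∈ ℤ_7 : v_7(x) = 0}. Here v_7(10/301) = v_7(num) − v_7(den) = -1; compare against these criteria.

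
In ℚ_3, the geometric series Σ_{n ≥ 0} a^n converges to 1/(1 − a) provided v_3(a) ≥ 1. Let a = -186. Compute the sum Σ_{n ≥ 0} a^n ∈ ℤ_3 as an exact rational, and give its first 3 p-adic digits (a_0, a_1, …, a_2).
Σ a^n = 1/(1 − a) = 1/187;  first 3 digits = (1, 1, 1)

v_3(a) = 1 ≥ 1, so the series converges in ℤ_3 to 1/(1 − a) = 1/(1 − (-186)) = 1/187. Expand this rational in ℤ_3: compute digits iteratively via d_i = x_i mod 3, x_{i+1} = (x_i − d_i)/3. The first 3 digits are (1, 1, 1).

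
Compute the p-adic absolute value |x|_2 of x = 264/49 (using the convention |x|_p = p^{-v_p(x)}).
|264/49|_2 = 1/8

Step 1 — compute v_2(x) by factoring powers of 2 out of the numerator and denominator: v_2(264/49) = 3. Step 2 — apply |x|_p = p^{-v_p(x)} = 2^{-3} = 1/8.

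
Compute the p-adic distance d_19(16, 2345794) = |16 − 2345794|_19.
d_19(16, 2345794) = 1/130321

Step 1 — x − y = 16 − 2345794 = -2345778. Step 2 — v_19(-2345778) = 4 (factor: -2345778 = −(19^4 · 18); the sign does not affect v_p). Step 3 — |x − y|_19 = 19^{-4} = 1/130321.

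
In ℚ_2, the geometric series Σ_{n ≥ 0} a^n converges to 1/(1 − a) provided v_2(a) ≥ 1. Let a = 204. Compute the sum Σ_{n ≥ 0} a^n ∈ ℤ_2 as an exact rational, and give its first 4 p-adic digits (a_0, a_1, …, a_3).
Σ a^n = 1/(1 − a) = -1/203;  first 4 digits = (1, 0, 1, 1)

v_2(a) = 2 ≥ 1, so the series converges in ℤ_2 to 1/(1 − a) = 1/(1 − 204) = -1/203. Expand this rational in ℤ_2: compute digits iteratively via d_i = x_i mod 2, x_{i+1} = (x_i − d_i)/2. The first 4 digits are (1, 0, 1, 1).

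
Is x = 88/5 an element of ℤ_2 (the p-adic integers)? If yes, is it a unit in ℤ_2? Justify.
x ∈ ℤ_2 but not a unit; v_2(x) = 3 > 0

ℤ_2 = {x ∈ ℚ_2 : v_2(x) ≥ 0} and ℤ_2^× = {x ∈ ℤ_2 : v_2(x) = 0}. Here v_2(88/5) = v_2(num) − v_2(den) = 3; compare against these criteria.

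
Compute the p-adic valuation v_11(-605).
v_11(-605) = 2

v_11(n) is the largest exponent k such that 11^k divides n. Factor out: -605 = -11^2 · 5. (Sign doesn't affect v_p.) So v_11(-605) = 2.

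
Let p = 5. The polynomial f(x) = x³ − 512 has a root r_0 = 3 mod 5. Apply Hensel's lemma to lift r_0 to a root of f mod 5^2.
r_1 = 8 (mod 25)

Hensel: r_{i+1} = r_i − f(r_i)/f′(r_i) mod 5^{i+2}, where f′(x) = 3x². Iterate:
  r_0 = 3 (mod 5)
  r_1 = 8 (mod 25)
Final: r = 8 with f(r) ≡ 0 mod 5^2.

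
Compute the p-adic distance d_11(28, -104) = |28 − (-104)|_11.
d_11(28, -104) = 1/11

Step 1 — x − y = 28 − (-104) = 132. Step 2 — v_11(132) = 1 (factor: 132 = (11^1 · 12); the sign does not affect v_p). Step 3 — |x − y|_11 = 11^{-1} = 1/11.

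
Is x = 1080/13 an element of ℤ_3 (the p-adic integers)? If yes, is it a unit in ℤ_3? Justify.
x ∈ ℤ_3 but not a unit; v_3(x) = 3 > 0

ℤ_3 = {x ∈ ℚ_3 : v_3(x) ≥ 0} and ℤ_3^× = {x ∈ ℤ_3 : v_3(x) = 0}. Here v_3(1080/13) = v_3(num) − v_3(den) = 3; compare against these criteria.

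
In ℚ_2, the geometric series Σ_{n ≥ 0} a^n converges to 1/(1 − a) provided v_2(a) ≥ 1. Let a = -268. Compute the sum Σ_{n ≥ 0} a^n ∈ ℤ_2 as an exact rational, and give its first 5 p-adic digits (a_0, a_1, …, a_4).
Σ a^n = 1/(1 − a) = 1/269;  first 5 digits = (1, 0, 1, 0, 0)

v_2(a) = 2 ≥ 1, so the series converges in ℤ_2 to 1/(1 − a) = 1/(1 − (-268)) = 1/269. Expand this rational in ℤ_2: compute digits iteratively via d_i = x_i mod 2, x_{i+1} = (x_i − d_i)/2. The first 5 digits are (1, 0, 1, 0, 0).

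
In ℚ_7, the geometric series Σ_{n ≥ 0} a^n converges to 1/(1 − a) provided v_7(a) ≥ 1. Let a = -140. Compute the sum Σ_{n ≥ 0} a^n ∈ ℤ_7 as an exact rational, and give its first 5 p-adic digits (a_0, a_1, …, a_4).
Σ a^n = 1/(1 − a) = 1/141;  first 5 digits = (1, 1, 5, 1, 0)

v_7(a) = 1 ≥ 1, so the series converges in ℤ_7 to 1/(1 − a) = 1/(1 − (-140)) = 1/141. Expand this rational in ℤ_7: compute digits iteratively via d_i = x_i mod 7, x_{i+1} = (x_i − d_i)/7. The first 5 digits are (1, 1, 5, 1, 0).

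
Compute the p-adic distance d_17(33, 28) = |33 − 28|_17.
d_17(33, 28) = 1

Step 1 — x − y = 33 − 28 = 5. Step 2 — v_17(5) = 0 (factor: 5 = (17^0 · 5); the sign does not affect v_p). Step 3 — |x − y|_17 = 17^{0} = 1.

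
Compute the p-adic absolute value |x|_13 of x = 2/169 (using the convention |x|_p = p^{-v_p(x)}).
|2/169|_13 = 169

Step 1 — compute v_13(x) by factoring powers of 13 out of the numerator and denominator: v_13(2/169) = -2. Step 2 — apply |x|_p = p^{-v_p(x)} = 13^{2} = 169.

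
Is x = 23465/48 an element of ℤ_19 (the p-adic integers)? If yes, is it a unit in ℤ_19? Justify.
x ∈ ℤ_19 but not a unit; v_19(x) = 2 > 0

ℤ_19 = {x ∈ ℚ_19 : v_19(x) ≥ 0} and ℤ_19^× = {x ∈ ℤ_19 : v_19(x) = 0}. Here v_19(23465/48) = v_19(num) − v_19(den) = 2; compare against these criteria.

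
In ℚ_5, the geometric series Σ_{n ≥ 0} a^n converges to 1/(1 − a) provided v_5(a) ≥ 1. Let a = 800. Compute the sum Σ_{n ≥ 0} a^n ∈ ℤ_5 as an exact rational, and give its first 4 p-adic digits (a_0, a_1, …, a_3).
Σ a^n = 1/(1 − a) = -1/799;  first 4 digits = (1, 0, 2, 1)

v_5(a) = 2 ≥ 1, so the series converges in ℤ_5 to 1/(1 − a) = 1/(1 − 800) = -1/799. Expand this rational in ℤ_5: compute digits iteratively via d_i = x_i mod 5, x_{i+1} = (x_i − d_i)/5. The first 4 digits are (1, 0, 2, 1).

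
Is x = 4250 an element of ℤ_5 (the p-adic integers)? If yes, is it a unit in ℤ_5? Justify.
x ∈ ℤ_5 but not a unit; v_5(x) = 3 > 0

ℤ_5 = {x ∈ ℚ_5 : v_5(x) ≥ 0} and ℤ_5^× = {x ∈ ℤ_5 : v_5(x) = 0}. Here v_5(4250) = v_5(num) − v_5(den) = 3; compare against these criteria.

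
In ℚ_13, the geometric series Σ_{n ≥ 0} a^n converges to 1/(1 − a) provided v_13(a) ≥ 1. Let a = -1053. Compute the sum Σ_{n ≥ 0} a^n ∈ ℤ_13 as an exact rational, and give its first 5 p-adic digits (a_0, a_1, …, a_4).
Σ a^n = 1/(1 − a) = 1/1054;  first 5 digits = (1, 10, 2, 9, 7)

v_13(a) = 1 ≥ 1, so the series converges in ℤ_13 to 1/(1 − a) = 1/(1 − (-1053)) = 1/1054. Expand this rational in ℤ_13: compute digits iteratively via d_i = x_i mod 13, x_{i+1} = (x_i − d_i)/13. The first 5 digits are (1, 10, 2, 9, 7).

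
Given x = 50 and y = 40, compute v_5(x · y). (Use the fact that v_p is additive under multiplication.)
v_5(2000) = 3

v_p(x) = 2 (factor: 50 = 5^2 · 2); v_p(y) = 1 (factor: 40 = 5^1 · 8). Additivity: v_p(xy) = v_p(x) + v_p(y) = 2 + 1 = 3. (Direct check: xy = 2000 = 5^3 · (16).)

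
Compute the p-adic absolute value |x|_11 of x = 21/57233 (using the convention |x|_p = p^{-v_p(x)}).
|21/57233|_11 = 1331

Step 1 — compute v_11(x) by factoring powers of 11 out of the numerator and denominator: v_11(21/57233) = -3. Step 2 — apply |x|_p = p^{-v_p(x)} = 11^{3} = 1331.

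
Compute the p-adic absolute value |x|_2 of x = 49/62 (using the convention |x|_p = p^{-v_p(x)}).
|49/62|_2 = 2

Step 1 — compute v_2(x) by factoring powers of 2 out of the numerator and denominator: v_2(49/62) = -1. Step 2 — apply |x|_p = p^{-v_p(x)} = 2^{1} = 2.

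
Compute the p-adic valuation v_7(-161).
v_7(-161) = 1

v_7(n) is the largest exponent k such that 7^k divides n. Factor out: -161 = -7^1 · 23. (Sign doesn't affect v_p.) So v_7(-161) = 1.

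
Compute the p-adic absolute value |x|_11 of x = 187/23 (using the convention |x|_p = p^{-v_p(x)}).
|187/23|_11 = 1/11

Step 1 — compute v_11(x) by factoring powers of 11 out of the numerator and denominator: v_11(187/23) = 1. Step 2 — apply |x|_p = p^{-v_p(x)} = 11^{-1} = 1/11.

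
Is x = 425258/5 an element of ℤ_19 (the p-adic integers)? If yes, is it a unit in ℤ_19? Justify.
x ∈ ℤ_19 but not a unit; v_19(x) = 3 > 0

ℤ_19 = {x ∈ ℚ_19 : v_19(x) ≥ 0} and ℤ_19^× = {x ∈ ℤ_19 : v_19(x) = 0}. Here v_19(425258/5) = v_19(num) − v_19(den) = 3; compare against these criteria.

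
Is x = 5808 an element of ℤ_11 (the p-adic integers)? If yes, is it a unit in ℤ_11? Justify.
x ∈ ℤ_11 but not a unit; v_11(x) = 2 > 0

ℤ_11 = {x ∈ ℚ_11 : v_11(x) ≥ 0} and ℤ_11^× = {x ∈ ℤ_11 : v_11(x) = 0}. Here v_11(5808) = v_11(num) − v_11(den) = 2; compare against these criteria.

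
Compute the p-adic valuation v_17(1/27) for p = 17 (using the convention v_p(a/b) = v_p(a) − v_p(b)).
v_17(1/27) = 0

Factor powers of 17 from the numerator and denominator of the reduced fraction: 1 = 17^0 · 1 and 27 = 17^0 · 27. Apply v_p(a/b) = v_p(a) − v_p(b): v_17(1/27) = 0 − 0 = 0.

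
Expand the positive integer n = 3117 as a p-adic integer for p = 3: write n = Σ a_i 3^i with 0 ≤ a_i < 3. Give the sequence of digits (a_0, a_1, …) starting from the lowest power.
(a_0, a_1, …) = (0, 1, 1, 1, 2, 0, 1, 1)

Repeated division by 3 gives the digits low-to-high: 3117 = 1·3^1 + 1·3^2 + 1·3^3 + 2·3^4 + 1·3^6 + 1·3^7. Digit sequence: (0, 1, 1, 1, 2, 0, 1, 1).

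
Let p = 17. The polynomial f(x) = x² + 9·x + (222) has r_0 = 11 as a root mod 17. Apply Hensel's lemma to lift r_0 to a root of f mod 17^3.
r_2 = 3241 (mod 4913)

Hensel: r_{i+1} = r_i − f(r_i)·(f′(r_i))^{-1} mod 17^{i+2}, f′(x) = 2x + 9. Iterate:
  r_0 = 11 (mod 17)
  r_1 = 62 (mod 289)
  r_2 = 3241 (mod 4913)
Final: r = 3241 satisfies f(r) ≡ 0 mod 17^3.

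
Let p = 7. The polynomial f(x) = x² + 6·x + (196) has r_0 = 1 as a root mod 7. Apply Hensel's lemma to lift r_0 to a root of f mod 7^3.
r_2 = 141 (mod 343)

Hensel: r_{i+1} = r_i − f(r_i)·(f′(r_i))^{-1} mod 7^{i+2}, f′(x) = 2x + 6. Iterate:
  r_0 = 1 (mod 7)
  r_1 = 43 (mod 49)
  r_2 = 141 (mod 343)
Final: r = 141 satisfies f(r) ≡ 0 mod 7^3.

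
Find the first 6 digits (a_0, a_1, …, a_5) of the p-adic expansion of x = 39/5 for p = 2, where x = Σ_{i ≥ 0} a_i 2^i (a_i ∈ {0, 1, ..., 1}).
(a_0, …, a_5) = (1, 1, 0, 1, 1, 1)

v_2(39/5) = 0 (numerator and denominator both coprime to 2), so x ∈ ℤ_2^×. Compute digits iteratively via a_i = x_i mod 2, x_{i+1} = (x_i − a_i)/2, with x_0 = x:
  x_0 = 39/5;  a_0 = 1;  x_1 = (x_0 − 1)/2 = 17/5
  x_1 = 17/5;  a_1 = 1;  x_2 = (x_1 − 1)/2 = 6/5
  x_2 = 6/5;  a_2 = 0;  x_3 = (x_2 − 0)/2 = 3/5
  x_3 = 3/5;  a_3 = 1;  x_4 = (x_3 − 1)/2 = -1/5
  x_4 = -1/5;  a_4 = 1;  x_5 = (x_4 − 1)/2 = -3/5
  x_5 = -3/5;  a_5 = 1;  x_6 = (x_5 − 1)/2 = -4/5
Digits: (1, 1, 0, 1, 1, 1).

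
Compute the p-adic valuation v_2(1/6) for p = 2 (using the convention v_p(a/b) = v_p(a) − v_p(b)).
v_2(1/6) = -1

Factor powers of 2 from the numerator and denominator of the reduced fraction: 1 = 2^0 · 1 and 6 = 2^1 · 3. Apply v_p(a/b) = v_p(a) − v_p(b): v_2(1/6) = 0 − 1 = -1.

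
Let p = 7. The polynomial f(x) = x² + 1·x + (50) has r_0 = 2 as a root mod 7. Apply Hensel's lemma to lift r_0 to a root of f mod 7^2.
r_1 = 30 (mod 49)

Hensel: r_{i+1} = r_i − f(r_i)·(f′(r_i))^{-1} mod 7^{i+2}, f′(x) = 2x + 1. Iterate:
  r_0 = 2 (mod 7)
  r_1 = 30 (mod 49)
Final: r = 30 satisfies f(r) ≡ 0 mod 7^2.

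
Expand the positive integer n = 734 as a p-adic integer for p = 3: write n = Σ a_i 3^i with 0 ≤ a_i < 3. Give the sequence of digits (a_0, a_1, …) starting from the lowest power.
(a_0, a_1, …) = (2, 1, 0, 0, 0, 0, 1)

Repeated division by 3 gives the digits low-to-high: 734 = 2 + 1·3^1 + 1·3^6. Digit sequence: (2, 1, 0, 0, 0, 0, 1).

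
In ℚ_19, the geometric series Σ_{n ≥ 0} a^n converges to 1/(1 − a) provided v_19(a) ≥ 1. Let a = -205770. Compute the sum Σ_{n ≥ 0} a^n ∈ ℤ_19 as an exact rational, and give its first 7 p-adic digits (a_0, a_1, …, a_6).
Σ a^n = 1/(1 − a) = 1/205771;  first 7 digits = (1, 0, 0, 8, 17, 18, 6)

v_19(a) = 3 ≥ 1, so the series converges in ℤ_19 to 1/(1 − a) = 1/(1 − (-205770)) = 1/205771. Expand this rational in ℤ_19: compute digits iteratively via d_i = x_i mod 19, x_{i+1} = (x_i − d_i)/19. The first 7 digits are (1, 0, 0, 8, 17, 18, 6).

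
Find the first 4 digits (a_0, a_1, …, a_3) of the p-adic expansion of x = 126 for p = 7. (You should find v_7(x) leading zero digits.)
(a_0, …, a_3) = (0, 4, 2, 0)

v_7(126) = 1, so a_0 = ... = a_0 = 0. Factor out: x = 7^1 · u with u = 18 a unit in ℤ_7. Expand u iteratively via a_{v+i} = u_i mod 7, u_{i+1} = (u_i − a_{v+i})/7:
  u_0 = 18;  a_1 = 4;  u_1 = (u_0 − 4)/7 = 2
  u_1 = 2;  a_2 = 2;  u_2 = (u_1 − 2)/7 = 0
  u_2 = 0;  a_3 = 0;  u_3 = (u_2 − 0)/7 = 0
Digits: (0, 4, 2, 0).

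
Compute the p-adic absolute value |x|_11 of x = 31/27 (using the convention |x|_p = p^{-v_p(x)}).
|31/27|_11 = 1

Step 1 — compute v_11(x) by factoring powers of 11 out of the numerator and denominator: v_11(31/27) = 0. Step 2 — apply |x|_p = p^{-v_p(x)} = 11^{0} = 1.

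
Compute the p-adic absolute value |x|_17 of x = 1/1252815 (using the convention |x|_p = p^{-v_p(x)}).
|1/1252815|_17 = 83521

Step 1 — compute v_17(x) by factoring powers of 17 out of the numerator and denominator: v_17(1/1252815) = -4. Step 2 — apply |x|_p = p^{-v_p(x)} = 17^{4} = 83521.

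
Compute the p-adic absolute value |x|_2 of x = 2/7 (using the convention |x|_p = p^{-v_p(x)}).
|2/7|_2 = 1/2

Step 1 — compute v_2(x) by factoring powers of 2 out of the numerator and denominator: v_2(2/7) = 1. Step 2 — apply |x|_p = p^{-v_p(x)} = 2^{-1} = 1/2.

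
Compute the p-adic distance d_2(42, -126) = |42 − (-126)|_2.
d_2(42, -126) = 1/8

Step 1 — x − y = 42 − (-126) = 168. Step 2 — v_2(168) = 3 (factor: 168 = (2^3 · 21); the sign does not affect v_p). Step 3 — |x − y|_2 = 2^{-3} = 1/8.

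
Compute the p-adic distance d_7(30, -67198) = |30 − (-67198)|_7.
d_7(30, -67198) = 1/16807

Step 1 — x − y = 30 − (-67198) = 67228. Step 2 — v_7(67228) = 5 (factor: 67228 = (7^5 · 4); the sign does not affect v_p). Step 3 — |x − y|_7 = 7^{-5} = 1/16807.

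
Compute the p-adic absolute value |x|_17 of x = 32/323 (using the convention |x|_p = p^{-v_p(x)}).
|32/323|_17 = 17

Step 1 — compute v_17(x) by factoring powers of 17 out of the numerator and denominator: v_17(32/323) = -1. Step 2 — apply |x|_p = p^{-v_p(x)} = 17^{1} = 17.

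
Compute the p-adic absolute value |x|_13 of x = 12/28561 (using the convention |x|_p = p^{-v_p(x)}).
|12/28561|_13 = 28561

Step 1 — compute v_13(x) by factoring powers of 13 out of the numerator and denominator: v_13(12/28561) = -4. Step 2 — apply |x|_p = p^{-v_p(x)} = 13^{4} = 28561.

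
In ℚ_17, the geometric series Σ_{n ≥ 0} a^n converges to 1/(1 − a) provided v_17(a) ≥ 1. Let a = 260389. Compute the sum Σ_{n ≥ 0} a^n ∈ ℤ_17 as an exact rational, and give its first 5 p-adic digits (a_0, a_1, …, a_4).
Σ a^n = 1/(1 − a) = -1/260388;  first 5 digits = (1, 0, 0, 2, 3)

v_17(a) = 3 ≥ 1, so the series converges in ℤ_17 to 1/(1 − a) = 1/(1 − 260389) = -1/260388. Expand this rational in ℤ_17: compute digits iteratively via d_i = x_i mod 17, x_{i+1} = (x_i − d_i)/17. The first 5 digits are (1, 0, 0, 2, 3).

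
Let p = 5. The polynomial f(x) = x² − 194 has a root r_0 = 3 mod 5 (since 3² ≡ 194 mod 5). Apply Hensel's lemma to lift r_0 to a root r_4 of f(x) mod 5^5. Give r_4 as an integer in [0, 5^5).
r_4 = 1913 (mod 3125)

Hensel's recurrence: r_{i+1} = r_i − f(r_i)·(f′(r_i))^{-1} mod 5^{i+2}, with f′(x) = 2x. Iterate:
  r_0 = 3 (mod 5)
  r_1 = 13 (mod 25)
  r_2 = 38 (mod 125)
  r_3 = 38 (mod 625)
  r_4 = 1913 (mod 3125)
Final: r_4 = 1913, and one checks f(r_4) ≡ 0 mod 5^5.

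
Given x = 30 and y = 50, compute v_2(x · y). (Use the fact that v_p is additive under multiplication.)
v_2(1500) = 2

v_p(x) = 1 (factor: 30 = 2^1 · 15); v_p(y) = 1 (factor: 50 = 2^1 · 25). Additivity: v_p(xy) = v_p(x) + v_p(y) = 1 + 1 = 2. (Direct check: xy = 1500 = 2^2 · (375).)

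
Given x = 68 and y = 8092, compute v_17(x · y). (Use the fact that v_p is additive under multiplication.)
v_17(550256) = 3

v_p(x) = 1 (factor: 68 = 17^1 · 4); v_p(y) = 2 (factor: 8092 = 17^2 · 28). Additivity: v_p(xy) = v_p(x) + v_p(y) = 1 + 2 = 3. (Direct check: xy = 550256 = 17^3 · (112).)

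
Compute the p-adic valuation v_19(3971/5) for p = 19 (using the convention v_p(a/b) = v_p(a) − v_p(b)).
v_19(3971/5) = 2

Factor powers of 19 from the numerator and denominator of the reduced fraction: 3971 = 19^2 · 11 and 5 = 19^0 · 5. Apply v_p(a/b) = v_p(a) − v_p(b): v_19(3971/5) = 2 − 0 = 2.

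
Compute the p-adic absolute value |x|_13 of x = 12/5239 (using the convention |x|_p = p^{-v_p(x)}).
|12/5239|_13 = 169

Step 1 — compute v_13(x) by factoring powers of 13 out of the numerator and denominator: v_13(12/5239) = -2. Step 2 — apply |x|_p = p^{-v_p(x)} = 13^{2} = 169.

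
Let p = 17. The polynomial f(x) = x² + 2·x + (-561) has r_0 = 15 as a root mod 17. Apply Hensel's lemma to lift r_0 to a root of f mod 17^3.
r_2 = 1596 (mod 4913)

Hensel: r_{i+1} = r_i − f(r_i)·(f′(r_i))^{-1} mod 17^{i+2}, f′(x) = 2x + 2. Iterate:
  r_0 = 15 (mod 17)
  r_1 = 151 (mod 289)
  r_2 = 1596 (mod 4913)
Final: r = 1596 satisfies f(r) ≡ 0 mod 17^3.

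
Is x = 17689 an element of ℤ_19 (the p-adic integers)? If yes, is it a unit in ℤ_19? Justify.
x ∈ ℤ_19 but not a unit; v_19(x) = 2 > 0

ℤ_19 = {x ∈ ℚ_19 : v_19(x) ≥ 0} and ℤ_19^× = {x ∈ ℤ_19 : v_19(x) = 0}. Here v_19(17689) = v_19(num) − v_19(den) = 2; compare against these criteria.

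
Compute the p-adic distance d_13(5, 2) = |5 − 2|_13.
d_13(5, 2) = 1

Step 1 — x − y = 5 − 2 = 3. Step 2 — v_13(3) = 0 (factor: 3 = (13^0 · 3); the sign does not affect v_p). Step 3 — |x − y|_13 = 13^{0} = 1.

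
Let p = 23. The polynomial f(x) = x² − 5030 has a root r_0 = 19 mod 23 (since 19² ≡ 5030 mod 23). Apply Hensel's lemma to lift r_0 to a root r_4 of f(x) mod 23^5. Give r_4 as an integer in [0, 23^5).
r_4 = 5770098 (mod 6436343)

Hensel's recurrence: r_{i+1} = r_i − f(r_i)·(f′(r_i))^{-1} mod 23^{i+2}, with f′(x) = 2x. Iterate:
  r_0 = 19 (mod 23)
  r_1 = 295 (mod 529)
  r_2 = 2940 (mod 12167)
  r_3 = 173278 (mod 279841)
  r_4 = 5770098 (mod 6436343)
Final: r_4 = 5770098, and one checks f(r_4) ≡ 0 mod 23^5.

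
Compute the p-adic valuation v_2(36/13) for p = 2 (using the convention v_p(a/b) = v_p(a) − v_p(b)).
v_2(36/13) = 2

Factor powers of 2 from the numerator and denominator of the reduced fraction: 36 = 2^2 · 9 and 13 = 2^0 · 13. Apply v_p(a/b) = v_p(a) − v_p(b): v_2(36/13) = 2 − 0 = 2.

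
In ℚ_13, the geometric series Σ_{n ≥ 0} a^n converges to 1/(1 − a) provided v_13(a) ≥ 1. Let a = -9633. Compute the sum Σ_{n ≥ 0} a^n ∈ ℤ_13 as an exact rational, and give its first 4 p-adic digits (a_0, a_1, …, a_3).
Σ a^n = 1/(1 − a) = 1/9634;  first 4 digits = (1, 0, 8, 8)

v_13(a) = 2 ≥ 1, so the series converges in ℤ_13 to 1/(1 − a) = 1/(1 − (-9633)) = 1/9634. Expand this rational in ℤ_13: compute digits iteratively via d_i = x_i mod 13, x_{i+1} = (x_i − d_i)/13. The first 4 digits are (1, 0, 8, 8).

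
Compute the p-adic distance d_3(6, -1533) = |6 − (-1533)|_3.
d_3(6, -1533) = 1/81

Step 1 — x − y = 6 − (-1533) = 1539. Step 2 — v_3(1539) = 4 (factor: 1539 = (3^4 · 19); the sign does not affect v_p). Step 3 — |x − y|_3 = 3^{-4} = 1/81.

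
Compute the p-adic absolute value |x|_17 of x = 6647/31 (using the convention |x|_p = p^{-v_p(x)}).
|6647/31|_17 = 1/289

Step 1 — compute v_17(x) by factoring powers of 17 out of the numerator and denominator: v_17(6647/31) = 2. Step 2 — apply |x|_p = p^{-v_p(x)} = 17^{-2} = 1/289.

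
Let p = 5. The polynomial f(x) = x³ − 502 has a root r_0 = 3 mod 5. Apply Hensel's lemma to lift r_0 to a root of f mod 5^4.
r_3 = 553 (mod 625)

Hensel: r_{i+1} = r_i − f(r_i)/f′(r_i) mod 5^{i+2}, where f′(x) = 3x². Iterate:
  r_0 = 3 (mod 5)
  r_1 = 3 (mod 25)
  r_2 = 53 (mod 125)
  r_3 = 553 (mod 625)
Final: r = 553 with f(r) ≡ 0 mod 5^4.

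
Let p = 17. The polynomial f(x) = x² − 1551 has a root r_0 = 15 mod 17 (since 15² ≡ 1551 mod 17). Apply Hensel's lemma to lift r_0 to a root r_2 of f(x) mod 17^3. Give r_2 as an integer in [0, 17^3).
r_2 = 695 (mod 4913)

Hensel's recurrence: r_{i+1} = r_i − f(r_i)·(f′(r_i))^{-1} mod 17^{i+2}, with f′(x) = 2x. Iterate:
  r_0 = 15 (mod 17)
  r_1 = 117 (mod 289)
  r_2 = 695 (mod 4913)
Final: r_2 = 695, and one checks f(r_2) ≡ 0 mod 17^3.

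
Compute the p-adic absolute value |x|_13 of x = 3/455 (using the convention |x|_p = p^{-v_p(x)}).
|3/455|_13 = 13

Step 1 — compute v_13(x) by factoring powers of 13 out of the numerator and denominator: v_13(3/455) = -1. Step 2 — apply |x|_p = p^{-v_p(x)} = 13^{1} = 13.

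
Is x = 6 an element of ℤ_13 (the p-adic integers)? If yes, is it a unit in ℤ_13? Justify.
x ∈ ℤ_13^× (unit); v_13(x) = 0

ℤ_13 = {x ∈ ℚ_13 : v_13(x) ≥ 0} and ℤ_13^× = {x ∈ ℤ_13 : v_13(x) = 0}. Here v_13(6) = v_13(num) − v_13(den) = 0; compare against these criteria.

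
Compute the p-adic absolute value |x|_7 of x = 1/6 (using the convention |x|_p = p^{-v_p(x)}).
|1/6|_7 = 1

Step 1 — compute v_7(x) by factoring powers of 7 out of the numerator and denominator: v_7(1/6) = 0. Step 2 — apply |x|_p = p^{-v_p(x)} = 7^{0} = 1.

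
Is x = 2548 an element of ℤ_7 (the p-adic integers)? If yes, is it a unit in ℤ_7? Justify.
x ∈ ℤ_7 but not a unit; v_7(x) = 2 > 0

ℤ_7 = {x ∈ ℚ_7 : v_7(x) ≥ 0} and ℤ_7^× = {x ∈ ℤ_7 : v_7(x) = 0}. Here v_7(2548) = v_7(num) − v_7(den) = 2; compare against these criteria.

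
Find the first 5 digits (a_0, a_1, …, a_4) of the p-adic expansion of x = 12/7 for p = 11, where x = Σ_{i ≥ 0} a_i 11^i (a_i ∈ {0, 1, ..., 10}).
(a_0, …, a_4) = (8, 1, 3, 6, 1)

v_11(12/7) = 0 (numerator and denominator both coprime to 11), so x ∈ ℤ_11^×. Compute digits iteratively via a_i = x_i mod 11, x_{i+1} = (x_i − a_i)/11, with x_0 = x:
  x_0 = 12/7;  a_0 = 8;  x_1 = (x_0 − 8)/11 = -4/7
  x_1 = -4/7;  a_1 = 1;  x_2 = (x_1 − 1)/11 = -1/7
  x_2 = -1/7;  a_2 = 3;  x_3 = (x_2 − 3)/11 = -2/7
  x_3 = -2/7;  a_3 = 6;  x_4 = (x_3 − 6)/11 = -4/7
  x_4 = -4/7;  a_4 = 1;  x_5 = (x_4 − 1)/11 = -1/7
Digits: (8, 1, 3, 6, 1).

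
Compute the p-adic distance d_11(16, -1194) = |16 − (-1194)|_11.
d_11(16, -1194) = 1/121

Step 1 — x − y = 16 − (-1194) = 1210. Step 2 — v_11(1210) = 2 (factor: 1210 = (11^2 · 10); the sign does not affect v_p). Step 3 — |x − y|_11 = 11^{-2} = 1/121.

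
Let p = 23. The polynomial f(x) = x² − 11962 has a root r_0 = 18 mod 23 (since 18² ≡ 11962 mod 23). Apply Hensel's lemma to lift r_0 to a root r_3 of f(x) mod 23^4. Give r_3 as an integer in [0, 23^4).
r_3 = 15888 (mod 279841)

Hensel's recurrence: r_{i+1} = r_i − f(r_i)·(f′(r_i))^{-1} mod 23^{i+2}, with f′(x) = 2x. Iterate:
  r_0 = 18 (mod 23)
  r_1 = 18 (mod 529)
  r_2 = 3721 (mod 12167)
  r_3 = 15888 (mod 279841)
Final: r_3 = 15888, and one checks f(r_3) ≡ 0 mod 23^4.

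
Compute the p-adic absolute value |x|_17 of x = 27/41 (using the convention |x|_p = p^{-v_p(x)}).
|27/41|_17 = 1

Step 1 — compute v_17(x) by factoring powers of 17 out of the numerator and denominator: v_17(27/41) = 0. Step 2 — apply |x|_p = p^{-v_p(x)} = 17^{0} = 1.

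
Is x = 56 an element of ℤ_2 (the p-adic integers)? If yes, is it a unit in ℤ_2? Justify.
x ∈ ℤ_2 but not a unit; v_2(x) = 3 > 0

ℤ_2 = {x ∈ ℚ_2 : v_2(x) ≥ 0} and ℤ_2^× = {x ∈ ℤ_2 : v_2(x) = 0}. Here v_2(56) = v_2(num) − v_2(den) = 3; compare against these criteria.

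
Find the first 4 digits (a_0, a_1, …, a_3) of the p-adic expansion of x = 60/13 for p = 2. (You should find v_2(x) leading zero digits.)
(a_0, …, a_3) = (0, 0, 1, 1)

v_2(60/13) = 2, so a_0 = ... = a_1 = 0. Factor out: x = 2^2 · u with u = 15/13 a unit in ℤ_2. Expand u iteratively via a_{v+i} = u_i mod 2, u_{i+1} = (u_i − a_{v+i})/2:
  u_0 = 15/13;  a_2 = 1;  u_1 = (u_0 − 1)/2 = 1/13
  u_1 = 1/13;  a_3 = 1;  u_2 = (u_1 − 1)/2 = -6/13
Digits: (0, 0, 1, 1).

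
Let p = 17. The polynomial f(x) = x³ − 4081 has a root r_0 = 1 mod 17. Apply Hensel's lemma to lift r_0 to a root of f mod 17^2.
r_1 = 205 (mod 289)

Hensel: r_{i+1} = r_i − f(r_i)/f′(r_i) mod 17^{i+2}, where f′(x) = 3x². Iterate:
  r_0 = 1 (mod 17)
  r_1 = 205 (mod 289)
Final: r = 205 with f(r) ≡ 0 mod 17^2.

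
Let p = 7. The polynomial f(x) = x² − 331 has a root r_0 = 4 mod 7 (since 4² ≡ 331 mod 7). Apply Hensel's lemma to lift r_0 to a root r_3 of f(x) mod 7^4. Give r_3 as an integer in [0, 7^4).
r_3 = 2132 (mod 2401)

Hensel's recurrence: r_{i+1} = r_i − f(r_i)·(f′(r_i))^{-1} mod 7^{i+2}, with f′(x) = 2x. Iterate:
  r_0 = 4 (mod 7)
  r_1 = 25 (mod 49)
  r_2 = 74 (mod 343)
  r_3 = 2132 (mod 2401)
Final: r_3 = 2132, and one checks f(r_3) ≡ 0 mod 7^4.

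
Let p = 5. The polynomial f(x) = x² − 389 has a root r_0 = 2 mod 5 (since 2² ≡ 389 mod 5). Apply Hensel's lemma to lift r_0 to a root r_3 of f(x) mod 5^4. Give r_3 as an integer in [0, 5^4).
r_3 = 167 (mod 625)

Hensel's recurrence: r_{i+1} = r_i − f(r_i)·(f′(r_i))^{-1} mod 5^{i+2}, with f′(x) = 2x. Iterate:
  r_0 = 2 (mod 5)
  r_1 = 17 (mod 25)
  r_2 = 42 (mod 125)
  r_3 = 167 (mod 625)
Final: r_3 = 167, and one checks f(r_3) ≡ 0 mod 5^4.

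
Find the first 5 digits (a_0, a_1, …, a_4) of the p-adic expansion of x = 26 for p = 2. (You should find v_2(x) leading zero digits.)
(a_0, …, a_4) = (0, 1, 0, 1, 1)

v_2(26) = 1, so a_0 = ... = a_0 = 0. Factor out: x = 2^1 · u with u = 13 a unit in ℤ_2. Expand u iteratively via a_{v+i} = u_i mod 2, u_{i+1} = (u_i − a_{v+i})/2:
  u_0 = 13;  a_1 = 1;  u_1 = (u_0 − 1)/2 = 6
  u_1 = 6;  a_2 = 0;  u_2 = (u_1 − 0)/2 = 3
  u_2 = 3;  a_3 = 1;  u_3 = (u_2 − 1)/2 = 1
  u_3 = 1;  a_4 = 1;  u_4 = (u_3 − 1)/2 = 0
Digits: (0, 1, 0, 1, 1).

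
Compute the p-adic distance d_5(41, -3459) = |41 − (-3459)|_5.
d_5(41, -3459) = 1/125

Step 1 — x − y = 41 − (-3459) = 3500. Step 2 — v_5(3500) = 3 (factor: 3500 = (5^3 · 28); the sign does not affect v_p). Step 3 — |x − y|_5 = 5^{-3} = 1/125.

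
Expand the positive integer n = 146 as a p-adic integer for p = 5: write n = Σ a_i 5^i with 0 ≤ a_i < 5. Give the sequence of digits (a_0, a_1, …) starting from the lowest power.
(a_0, a_1, …) = (1, 4, 0, 1)

Repeated division by 5 gives the digits low-to-high: 146 = 1 + 4·5^1 + 1·5^3. Digit sequence: (1, 4, 0, 1).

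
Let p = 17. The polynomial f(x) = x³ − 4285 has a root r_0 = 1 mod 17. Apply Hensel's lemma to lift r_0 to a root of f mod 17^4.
r_3 = 69922 (mod 83521)

Hensel: r_{i+1} = r_i − f(r_i)/f′(r_i) mod 17^{i+2}, where f′(x) = 3x². Iterate:
  r_0 = 1 (mod 17)
  r_1 = 273 (mod 289)
  r_2 = 1140 (mod 4913)
  r_3 = 69922 (mod 83521)
Final: r = 69922 with f(r) ≡ 0 mod 17^4.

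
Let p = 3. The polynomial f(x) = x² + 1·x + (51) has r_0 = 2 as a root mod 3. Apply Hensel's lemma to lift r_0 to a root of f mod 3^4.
r_3 = 5 (mod 81)

Hensel: r_{i+1} = r_i − f(r_i)·(f′(r_i))^{-1} mod 3^{i+2}, f′(x) = 2x + 1. Iterate:
  r_0 = 2 (mod 3)
  r_1 = 5 (mod 9)
  r_2 = 5 (mod 27)
  r_3 = 5 (mod 81)
Final: r = 5 satisfies f(r) ≡ 0 mod 3^4.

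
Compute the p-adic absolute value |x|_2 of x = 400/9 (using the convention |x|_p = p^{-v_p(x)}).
|400/9|_2 = 1/16

Step 1 — compute v_2(x) by factoring powers of 2 out of the numerator and denominator: v_2(400/9) = 4. Step 2 — apply |x|_p = p^{-v_p(x)} = 2^{-4} = 1/16.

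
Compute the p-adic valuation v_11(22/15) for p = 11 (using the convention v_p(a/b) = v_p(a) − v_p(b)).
v_11(22/15) = 1

Factor powers of 11 from the numerator and denominator of the reduced fraction: 22 = 11^1 · 2 and 15 = 11^0 · 15. Apply v_p(a/b) = v_p(a) − v_p(b): v_11(22/15) = 1 − 0 = 1.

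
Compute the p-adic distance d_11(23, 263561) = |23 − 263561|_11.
d_11(23, 263561) = 1/14641

Step 1 — x − y = 23 − 263561 = -263538. Step 2 — v_11(-263538) = 4 (factor: -263538 = −(11^4 · 18); the sign does not affect v_p). Step 3 — |x − y|_11 = 11^{-4} = 1/14641.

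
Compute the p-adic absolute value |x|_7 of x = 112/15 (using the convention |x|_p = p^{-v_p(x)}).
|112/15|_7 = 1/7

Step 1 — compute v_7(x) by factoring powers of 7 out of the numerator and denominator: v_7(112/15) = 1. Step 2 — apply |x|_p = p^{-v_p(x)} = 7^{-1} = 1/7.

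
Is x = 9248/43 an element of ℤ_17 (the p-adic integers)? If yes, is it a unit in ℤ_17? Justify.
x ∈ ℤ_17 but not a unit; v_17(x) = 2 > 0

ℤ_17 = {x ∈ ℚ_17 : v_17(x) ≥ 0} and ℤ_17^× = {x ∈ ℤ_17 : v_17(x) = 0}. Here v_17(9248/43) = v_17(num) − v_17(den) = 2; compare against these criteria.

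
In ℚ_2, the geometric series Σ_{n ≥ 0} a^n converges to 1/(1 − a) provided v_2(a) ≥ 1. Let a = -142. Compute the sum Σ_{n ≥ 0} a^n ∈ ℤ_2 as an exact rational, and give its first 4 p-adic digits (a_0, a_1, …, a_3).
Σ a^n = 1/(1 − a) = 1/143;  first 4 digits = (1, 1, 1, 1)

v_2(a) = 1 ≥ 1, so the series converges in ℤ_2 to 1/(1 − a) = 1/(1 − (-142)) = 1/143. Expand this rational in ℤ_2: compute digits iteratively via d_i = x_i mod 2, x_{i+1} = (x_i − d_i)/2. The first 4 digits are (1, 1, 1, 1).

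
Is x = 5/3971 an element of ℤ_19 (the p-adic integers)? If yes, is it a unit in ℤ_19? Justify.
x ∉ ℤ_19 (v_19(x) = -2 < 0)

ℤ_19 = {x ∈ ℚ_19 : v_19(x) ≥ 0} and ℤ_19^× = {x ∈ ℤ_19 : v_19(x) = 0}. Here v_19(5/3971) = v_19(num) − v_19(den) = -2; compare against these criteria.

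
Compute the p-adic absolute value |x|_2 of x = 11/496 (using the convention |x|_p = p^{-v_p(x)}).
|11/496|_2 = 16

Step 1 — compute v_2(x) by factoring powers of 2 out of the numerator and denominator: v_2(11/496) = -4. Step 2 — apply |x|_p = p^{-v_p(x)} = 2^{4} = 16.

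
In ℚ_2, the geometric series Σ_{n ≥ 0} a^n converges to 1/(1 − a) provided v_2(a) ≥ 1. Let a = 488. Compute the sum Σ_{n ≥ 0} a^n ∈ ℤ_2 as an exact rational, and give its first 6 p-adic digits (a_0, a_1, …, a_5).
Σ a^n = 1/(1 − a) = -1/487;  first 6 digits = (1, 0, 0, 1, 0, 1)

v_2(a) = 3 ≥ 1, so the series converges in ℤ_2 to 1/(1 − a) = 1/(1 − 488) = -1/487. Expand this rational in ℤ_2: compute digits iteratively via d_i = x_i mod 2, x_{i+1} = (x_i − d_i)/2. The first 6 digits are (1, 0, 0, 1, 0, 1).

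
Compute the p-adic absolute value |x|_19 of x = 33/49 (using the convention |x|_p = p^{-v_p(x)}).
|33/49|_19 = 1

Step 1 — compute v_19(x) by factoring powers of 19 out of the numerator and denominator: v_19(33/49) = 0. Step 2 — apply |x|_p = p^{-v_p(x)} = 19^{0} = 1.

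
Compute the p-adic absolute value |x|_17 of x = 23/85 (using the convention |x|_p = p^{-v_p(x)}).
|23/85|_17 = 17

Step 1 — compute v_17(x) by factoring powers of 17 out of the numerator and denominator: v_17(23/85) = -1. Step 2 — apply |x|_p = p^{-v_p(x)} = 17^{1} = 17.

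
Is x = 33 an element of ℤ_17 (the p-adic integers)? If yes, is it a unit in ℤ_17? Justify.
x ∈ ℤ_17^× (unit); v_17(x) = 0

ℤ_17 = {x ∈ ℚ_17 : v_17(x) ≥ 0} and ℤ_17^× = {x ∈ ℤ_17 : v_17(x) = 0}. Here v_17(33) = v_17(num) − v_17(den) = 0; compare against these criteria.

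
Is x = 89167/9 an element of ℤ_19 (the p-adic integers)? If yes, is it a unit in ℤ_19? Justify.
x ∈ ℤ_19 but not a unit; v_19(x) = 3 > 0

ℤ_19 = {x ∈ ℚ_19 : v_19(x) ≥ 0} and ℤ_19^× = {x ∈ ℤ_19 : v_19(x) = 0}. Here v_19(89167/9) = v_19(num) − v_19(den) = 3; compare against these criteria.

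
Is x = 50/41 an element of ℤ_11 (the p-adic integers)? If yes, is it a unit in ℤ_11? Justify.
x ∈ ℤ_11^× (unit); v_11(x) = 0

ℤ_11 = {x ∈ ℚ_11 : v_11(x) ≥ 0} and ℤ_11^× = {x ∈ ℤ_11 : v_11(x) = 0}. Here v_11(50/41) = v_11(num) − v_11(den) = 0; compare against these criteria.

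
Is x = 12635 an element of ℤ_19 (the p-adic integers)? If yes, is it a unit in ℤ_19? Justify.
x ∈ ℤ_19 but not a unit; v_19(x) = 2 > 0

ℤ_19 = {x ∈ ℚ_19 : v_19(x) ≥ 0} and ℤ_19^× = {x ∈ ℤ_19 : v_19(x) = 0}. Here v_19(12635) = v_19(num) − v_19(den) = 2; compare against these criteria.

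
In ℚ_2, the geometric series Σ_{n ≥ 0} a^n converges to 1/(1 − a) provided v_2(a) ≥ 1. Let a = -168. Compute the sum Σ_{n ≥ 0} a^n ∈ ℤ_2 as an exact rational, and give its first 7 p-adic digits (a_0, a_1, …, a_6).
Σ a^n = 1/(1 − a) = 1/169;  first 7 digits = (1, 0, 0, 1, 1, 0, 0)

v_2(a) = 3 ≥ 1, so the series converges in ℤ_2 to 1/(1 − a) = 1/(1 − (-168)) = 1/169. Expand this rational in ℤ_2: compute digits iteratively via d_i = x_i mod 2, x_{i+1} = (x_i − d_i)/2. The first 7 digits are (1, 0, 0, 1, 1, 0, 0).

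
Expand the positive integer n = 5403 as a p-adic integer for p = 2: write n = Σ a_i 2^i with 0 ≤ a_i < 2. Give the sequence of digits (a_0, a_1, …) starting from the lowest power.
(a_0, a_1, …) = (1, 1, 0, 1, 1, 0, 0, 0, 1, 0, 1, 0, 1)

Repeated division by 2 gives the digits low-to-high: 5403 = 1 + 1·2^1 + 1·2^3 + 1·2^4 + 1·2^8 + 1·2^10 + 1·2^12. Digit sequence: (1, 1, 0, 1, 1, 0, 0, 0, 1, 0, 1, 0, 1).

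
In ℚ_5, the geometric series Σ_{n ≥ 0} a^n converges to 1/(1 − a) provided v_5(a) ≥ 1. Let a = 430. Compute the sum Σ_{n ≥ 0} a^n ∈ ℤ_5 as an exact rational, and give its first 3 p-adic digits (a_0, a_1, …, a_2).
Σ a^n = 1/(1 − a) = -1/429;  first 3 digits = (1, 1, 3)

v_5(a) = 1 ≥ 1, so the series converges in ℤ_5 to 1/(1 − a) = 1/(1 − 430) = -1/429. Expand this rational in ℤ_5: compute digits iteratively via d_i = x_i mod 5, x_{i+1} = (x_i − d_i)/5. The first 3 digits are (1, 1, 3).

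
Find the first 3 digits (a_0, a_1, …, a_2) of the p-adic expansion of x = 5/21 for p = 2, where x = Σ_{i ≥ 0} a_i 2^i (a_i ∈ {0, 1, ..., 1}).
(a_0, …, a_2) = (1, 0, 0)

v_2(5/21) = 0 (numerator and denominator both coprime to 2), so x ∈ ℤ_2^×. Compute digits iteratively via a_i = x_i mod 2, x_{i+1} = (x_i − a_i)/2, with x_0 = x:
  x_0 = 5/21;  a_0 = 1;  x_1 = (x_0 − 1)/2 = -8/21
  x_1 = -8/21;  a_1 = 0;  x_2 = (x_1 − 0)/2 = -4/21
  x_2 = -4/21;  a_2 = 0;  x_3 = (x_2 − 0)/2 = -2/21
Digits: (1, 0, 0).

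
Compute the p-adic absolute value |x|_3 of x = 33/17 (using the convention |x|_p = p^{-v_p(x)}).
|33/17|_3 = 1/3

Step 1 — compute v_3(x) by factoring powers of 3 out of the numerator and denominator: v_3(33/17) = 1. Step 2 — apply |x|_p = p^{-v_p(x)} = 3^{-1} = 1/3.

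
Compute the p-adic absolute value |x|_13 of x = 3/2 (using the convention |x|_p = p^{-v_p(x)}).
|3/2|_13 = 1

Step 1 — compute v_13(x) by factoring powers of 13 out of the numerator and denominator: v_13(3/2) = 0. Step 2 — apply |x|_p = p^{-v_p(x)} = 13^{0} = 1.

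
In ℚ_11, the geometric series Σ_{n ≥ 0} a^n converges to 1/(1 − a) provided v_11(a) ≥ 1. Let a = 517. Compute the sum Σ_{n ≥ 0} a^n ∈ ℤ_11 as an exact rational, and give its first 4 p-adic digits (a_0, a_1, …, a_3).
Σ a^n = 1/(1 − a) = -1/516;  first 4 digits = (1, 3, 2, 8)

v_11(a) = 1 ≥ 1, so the series converges in ℤ_11 to 1/(1 − a) = 1/(1 − 517) = -1/516. Expand this rational in ℤ_11: compute digits iteratively via d_i = x_i mod 11, x_{i+1} = (x_i − d_i)/11. The first 4 digits are (1, 3, 2, 8).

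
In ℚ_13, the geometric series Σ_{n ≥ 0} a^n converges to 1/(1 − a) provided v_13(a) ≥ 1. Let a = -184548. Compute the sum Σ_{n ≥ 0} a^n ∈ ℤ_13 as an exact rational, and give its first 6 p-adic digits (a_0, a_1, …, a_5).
Σ a^n = 1/(1 − a) = 1/184549;  first 6 digits = (1, 0, 0, 7, 6, 12)

v_13(a) = 3 ≥ 1, so the series converges in ℤ_13 to 1/(1 − a) = 1/(1 − (-184548)) = 1/184549. Expand this rational in ℤ_13: compute digits iteratively via d_i = x_i mod 13, x_{i+1} = (x_i − d_i)/13. The first 6 digits are (1, 0, 0, 7, 6, 12).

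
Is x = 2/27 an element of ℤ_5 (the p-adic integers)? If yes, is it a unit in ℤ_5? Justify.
x ∈ ℤ_5^× (unit); v_5(x) = 0

ℤ_5 = {x ∈ ℚ_5 : v_5(x) ≥ 0} and ℤ_5^× = {x ∈ ℤ_5 : v_5(x) = 0}. Here v_5(2/27) = v_5(num) − v_5(den) = 0; compare against these criteria.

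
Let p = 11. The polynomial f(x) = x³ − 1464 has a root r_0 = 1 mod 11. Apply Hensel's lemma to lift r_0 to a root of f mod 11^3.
r_2 = 771 (mod 1331)

Hensel: r_{i+1} = r_i − f(r_i)/f′(r_i) mod 11^{i+2}, where f′(x) = 3x². Iterate:
  r_0 = 1 (mod 11)
  r_1 = 45 (mod 121)
  r_2 = 771 (mod 1331)
Final: r = 771 with f(r) ≡ 0 mod 11^3.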